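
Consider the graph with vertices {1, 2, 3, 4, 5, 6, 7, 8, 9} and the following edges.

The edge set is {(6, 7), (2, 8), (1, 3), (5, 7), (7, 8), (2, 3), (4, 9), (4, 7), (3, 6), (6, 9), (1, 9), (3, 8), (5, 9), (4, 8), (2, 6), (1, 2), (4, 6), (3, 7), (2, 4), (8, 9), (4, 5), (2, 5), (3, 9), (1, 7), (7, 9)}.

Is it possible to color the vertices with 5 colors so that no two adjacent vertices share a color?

Yes

The chromatic number is 4. 4, 7, 8, 9 are pairwise adjacent (a clique of size 4), so at least 4 colors are needed.
One proper 4-coloring: 1=d, 2=a, 3=c, 4=c, 5=d, 6=d, 7=a, 8=d, 9=b.
Since 5 ≥ 4, a proper 5-coloring certainly exists.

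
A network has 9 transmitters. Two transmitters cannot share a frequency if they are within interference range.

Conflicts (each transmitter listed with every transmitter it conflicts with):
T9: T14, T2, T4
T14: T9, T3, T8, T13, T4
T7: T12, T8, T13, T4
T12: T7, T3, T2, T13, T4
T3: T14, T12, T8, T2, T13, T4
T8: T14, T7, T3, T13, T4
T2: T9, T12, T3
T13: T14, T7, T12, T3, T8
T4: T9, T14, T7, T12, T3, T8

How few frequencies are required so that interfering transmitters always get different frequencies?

4

T14, T3, T8, T13 are mutually in conflict, so at least 4 frequencies are needed.
4 frequencies suffice: frequency 1 → {T2, T13, T4}; frequency 2 → {T9, T7, T3}; frequency 3 → {T14, T12}; frequency 4 → {T8}. Each listed conflict is separated.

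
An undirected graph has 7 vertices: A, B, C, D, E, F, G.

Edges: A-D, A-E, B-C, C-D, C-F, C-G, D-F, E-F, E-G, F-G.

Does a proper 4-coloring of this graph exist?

Yes

The chromatic number is 3. C, D, F are pairwise adjacent, so at least 3 colors are needed.
One proper 3-coloring: A=1, B=1, C=2, D=3, E=2, F=1, G=3.
Since 4 ≥ 3, a proper 4-coloring certainly exists.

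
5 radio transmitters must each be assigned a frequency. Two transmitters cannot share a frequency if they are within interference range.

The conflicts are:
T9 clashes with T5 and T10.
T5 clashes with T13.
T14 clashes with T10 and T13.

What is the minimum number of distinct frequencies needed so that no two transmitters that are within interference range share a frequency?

3

The cycle T9-T5-T13-T14-T10-T9 has odd length 5, so it cannot be 2-colored; at least 3 frequencies are needed.
A valid assignment using 3 frequencies: T9=3, T5=2, T14=2, T10=1, T13=1. Each listed conflict is separated.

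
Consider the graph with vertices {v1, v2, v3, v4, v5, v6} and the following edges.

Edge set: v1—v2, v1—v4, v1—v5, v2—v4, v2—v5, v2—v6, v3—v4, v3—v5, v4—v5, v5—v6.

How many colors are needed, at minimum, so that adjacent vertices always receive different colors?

4

v1, v2, v4, v5 form a clique, so at least 4 colors are needed.
4 colors suffice: color R → {v5}; color B → {v2, v3}; color G → {v4, v6}; color Y → {v1}. No two adjacent vertices share a color.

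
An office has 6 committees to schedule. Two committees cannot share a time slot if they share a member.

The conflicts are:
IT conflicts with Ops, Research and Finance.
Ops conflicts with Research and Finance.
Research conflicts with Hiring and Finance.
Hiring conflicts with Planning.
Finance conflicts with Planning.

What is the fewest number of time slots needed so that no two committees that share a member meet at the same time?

4

IT, Ops, Research, Finance pairwise conflict, so at least 4 time slots are needed.
4 time slots suffice: time slot 1 → {Research, Planning}; time slot 2 → {Hiring, Finance}; time slot 3 → {IT}; time slot 4 → {Ops}. Every pair that conflicts lands in different time slots.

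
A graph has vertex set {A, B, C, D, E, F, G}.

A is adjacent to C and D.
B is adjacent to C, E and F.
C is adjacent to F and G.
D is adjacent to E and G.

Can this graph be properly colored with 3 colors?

The chromatic number is 3. B, C, F are pairwise adjacent, so at least 3 colors are needed.
A valid assignment using 3 colors: A=2, B=2, C=1, D=1, E=3, F=3, G=2.
That is already a proper 3-coloring.

Yes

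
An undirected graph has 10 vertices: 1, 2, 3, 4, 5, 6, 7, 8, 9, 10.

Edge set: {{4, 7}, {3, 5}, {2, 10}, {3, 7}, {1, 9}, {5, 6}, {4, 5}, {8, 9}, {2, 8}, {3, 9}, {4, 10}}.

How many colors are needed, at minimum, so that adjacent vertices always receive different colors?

3

The cycle 2-10-4-5-3-9-8-2 has odd length 7, so it cannot be 2-colored; at least 3 colors are needed.
3 colors suffice: color a → {2, 4, 6, 9}; color b → {1, 5, 7, 8, 10}; color c → {3}. Each edge has distinct colors on its endpoints.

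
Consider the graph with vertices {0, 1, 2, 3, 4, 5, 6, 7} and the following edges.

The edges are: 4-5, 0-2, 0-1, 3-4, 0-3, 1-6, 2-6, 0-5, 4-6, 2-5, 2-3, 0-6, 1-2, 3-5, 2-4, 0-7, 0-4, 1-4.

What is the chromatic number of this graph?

5

0, 1, 2, 4, 6 form a clique, so at least 5 colors are needed.
A valid assignment using 5 colors: 0=a, 1=d, 2=b, 3=e, 4=c, 5=d, 6=e, 7=b. Each edge has distinct colors on its endpoints.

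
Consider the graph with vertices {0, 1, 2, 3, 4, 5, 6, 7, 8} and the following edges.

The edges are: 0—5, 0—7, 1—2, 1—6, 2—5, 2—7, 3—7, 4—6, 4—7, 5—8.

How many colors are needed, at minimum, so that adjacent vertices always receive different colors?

3

The cycle 6-4-7-2-1-6 has odd length 5, so it cannot be 2-colored; at least 3 colors are needed.
3 colors suffice: color a → {1, 5, 7}; color b → {0, 2, 3, 4, 8}; color c → {6}. Every edge joins two different colors.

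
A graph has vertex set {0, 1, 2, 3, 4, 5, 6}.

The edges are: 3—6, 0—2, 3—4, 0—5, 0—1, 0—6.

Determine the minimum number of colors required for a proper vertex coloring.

0 and 5 are adjacent, so at least 2 colors are needed.
2 colors suffice: 0=a, 1=b, 2=b, 3=a, 4=b, 5=b, 6=b. Each edge has distinct colors on its endpoints.

2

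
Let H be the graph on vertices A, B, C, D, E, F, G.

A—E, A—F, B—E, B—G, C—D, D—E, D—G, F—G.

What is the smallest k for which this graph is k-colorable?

The cycle F-G-D-E-A-F has odd length 5, so it cannot be 2-colored; at least 3 colors are needed.
3 colors suffice: color 1 → {C, E, G}; color 2 → {A, B, D}; color 3 → {F}. No two adjacent vertices share a color.

3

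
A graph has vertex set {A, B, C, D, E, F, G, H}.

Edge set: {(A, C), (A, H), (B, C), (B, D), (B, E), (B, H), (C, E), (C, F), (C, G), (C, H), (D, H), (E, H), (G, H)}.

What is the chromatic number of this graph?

B, C, E, H are mutually adjacent (a clique of size 4), so at least 4 colors are needed.
4 colors suffice: A=3, B=3, C=2, D=2, E=4, F=1, G=3, H=1. No two adjacent vertices share a color.

4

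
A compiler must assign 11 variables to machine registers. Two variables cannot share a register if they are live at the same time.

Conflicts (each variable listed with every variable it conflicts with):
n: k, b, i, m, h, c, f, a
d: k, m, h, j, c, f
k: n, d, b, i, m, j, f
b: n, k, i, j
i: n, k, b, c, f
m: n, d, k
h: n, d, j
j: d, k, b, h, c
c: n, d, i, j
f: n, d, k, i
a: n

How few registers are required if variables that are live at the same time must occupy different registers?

4

n, k, i, f are mutually in conflict, so at least 4 registers are needed.
A valid assignment using 4 registers: n=1, d=1, k=2, b=4, i=3, m=3, h=2, j=3, c=2, f=4, a=2. Each listed conflict is separated.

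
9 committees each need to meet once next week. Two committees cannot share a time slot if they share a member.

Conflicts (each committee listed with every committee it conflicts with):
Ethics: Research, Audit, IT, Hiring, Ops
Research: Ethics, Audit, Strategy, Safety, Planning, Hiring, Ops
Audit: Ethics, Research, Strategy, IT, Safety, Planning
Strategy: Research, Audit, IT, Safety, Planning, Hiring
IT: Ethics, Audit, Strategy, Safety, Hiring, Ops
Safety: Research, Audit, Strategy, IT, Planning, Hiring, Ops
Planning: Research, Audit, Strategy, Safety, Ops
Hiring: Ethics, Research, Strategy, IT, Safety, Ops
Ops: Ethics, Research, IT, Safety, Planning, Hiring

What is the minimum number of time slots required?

5

Research, Audit, Strategy, Safety, Planning pairwise conflict, so at least 5 time slots are needed.
Using 5 time slots: Ethics=1, Research=2, Audit=3, Strategy=5, IT=2, Safety=1, Planning=4, Hiring=4, Ops=3. Each listed conflict is separated.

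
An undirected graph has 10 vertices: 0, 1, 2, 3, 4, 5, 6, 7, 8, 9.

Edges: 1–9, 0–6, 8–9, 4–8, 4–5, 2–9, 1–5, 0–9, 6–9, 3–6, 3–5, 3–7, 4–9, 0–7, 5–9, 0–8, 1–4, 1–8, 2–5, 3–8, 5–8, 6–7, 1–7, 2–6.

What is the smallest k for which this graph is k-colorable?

5

1, 4, 5, 8, 9 form a clique, so at least 5 colors are needed.
A valid assignment using 5 colors: 0=green, 1=yellow, 2=yellow, 3=yellow, 4=purple, 5=green, 6=blue, 7=red, 8=blue, 9=red. Every edge joins two different colors.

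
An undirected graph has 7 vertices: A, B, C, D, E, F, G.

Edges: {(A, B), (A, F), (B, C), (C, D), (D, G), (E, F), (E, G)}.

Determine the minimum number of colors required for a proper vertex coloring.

3

The cycle C-B-A-F-E-G-D-C has odd length 7, so it cannot be 2-colored; at least 3 colors are needed.
A valid assignment using 3 colors: A=2, B=3, C=1, D=2, E=2, F=1, G=1. Every edge joins two different colors.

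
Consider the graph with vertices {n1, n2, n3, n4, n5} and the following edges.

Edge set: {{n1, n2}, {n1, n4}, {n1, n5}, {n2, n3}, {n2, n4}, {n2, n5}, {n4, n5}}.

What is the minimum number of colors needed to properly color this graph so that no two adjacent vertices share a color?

n1, n2, n4, n5 form a clique, so at least 4 colors are needed.
One proper 4-coloring: n1=2, n2=1, n3=2, n4=3, n5=4. Every edge joins two different colors.

4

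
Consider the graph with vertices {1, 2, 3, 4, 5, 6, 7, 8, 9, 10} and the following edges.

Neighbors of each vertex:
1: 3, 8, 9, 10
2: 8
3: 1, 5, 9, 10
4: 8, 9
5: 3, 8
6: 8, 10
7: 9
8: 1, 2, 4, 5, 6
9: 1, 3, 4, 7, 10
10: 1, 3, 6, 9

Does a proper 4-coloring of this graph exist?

The chromatic number is 4. 1, 3, 9, 10 are pairwise adjacent (a clique of size 4), so at least 4 colors are needed.
4 colors suffice: color red → {8, 9}; color blue → {1, 2, 4, 5, 6, 7}; color green → {10}; color yellow → {3}.
That is already a proper 4-coloring.

Yes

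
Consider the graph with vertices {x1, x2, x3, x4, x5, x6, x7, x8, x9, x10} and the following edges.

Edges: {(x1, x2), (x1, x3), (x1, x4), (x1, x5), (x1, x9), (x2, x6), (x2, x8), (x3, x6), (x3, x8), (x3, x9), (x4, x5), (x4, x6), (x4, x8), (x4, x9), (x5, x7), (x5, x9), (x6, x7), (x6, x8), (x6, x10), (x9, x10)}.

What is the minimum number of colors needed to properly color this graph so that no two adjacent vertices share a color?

x1, x4, x5, x9 are mutually adjacent (a clique of size 4), so at least 4 colors are needed.
4 colors suffice: color 1 → {x1, x6}; color 2 → {x2, x3, x4, x7, x10}; color 3 → {x8, x9}; color 4 → {x5}. Every edge joins two different colors.

4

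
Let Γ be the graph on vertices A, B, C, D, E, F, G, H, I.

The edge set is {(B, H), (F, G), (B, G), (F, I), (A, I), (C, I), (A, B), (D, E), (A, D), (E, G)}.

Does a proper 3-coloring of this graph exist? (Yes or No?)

Yes

The chromatic number is 3. The cycle I-A-B-G-F-I has odd length 5, so it cannot be 2-colored; at least 3 colors are needed.
3 colors suffice: color 1 → {B, E, I}; color 2 → {A, C, G, H}; color 3 → {D, F}.
That is already a proper 3-coloring.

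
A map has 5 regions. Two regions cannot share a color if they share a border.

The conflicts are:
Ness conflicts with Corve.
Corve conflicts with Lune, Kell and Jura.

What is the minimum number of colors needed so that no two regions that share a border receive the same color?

2

Corve and Jura conflict, so at least 2 colors are needed.
2 colors suffice: Ness=2, Corve=1, Lune=2, Kell=2, Jura=2. Every pair that conflicts lands in different colors.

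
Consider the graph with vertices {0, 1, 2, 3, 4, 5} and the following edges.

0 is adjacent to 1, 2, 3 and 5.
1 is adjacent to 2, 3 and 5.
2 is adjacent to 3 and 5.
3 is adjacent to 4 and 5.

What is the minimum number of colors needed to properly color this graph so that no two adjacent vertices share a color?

5

0, 1, 2, 3, 5 are mutually adjacent (a clique of size 5), so at least 5 colors are needed.
One proper 5-coloring: 0=c, 1=d, 2=b, 3=a, 4=b, 5=e. Each edge has distinct colors on its endpoints.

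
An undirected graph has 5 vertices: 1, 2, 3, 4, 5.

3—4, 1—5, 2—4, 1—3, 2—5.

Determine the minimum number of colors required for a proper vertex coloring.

The cycle 2-5-1-3-4-2 has odd length 5, so it cannot be 2-colored; at least 3 colors are needed.
A valid assignment using 3 colors: 1=red, 2=blue, 3=blue, 4=red, 5=green. Each edge has distinct colors on its endpoints.

3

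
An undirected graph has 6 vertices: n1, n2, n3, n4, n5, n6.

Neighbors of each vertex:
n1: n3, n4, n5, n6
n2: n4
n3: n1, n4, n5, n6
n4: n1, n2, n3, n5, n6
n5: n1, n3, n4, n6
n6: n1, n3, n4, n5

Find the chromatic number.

5

n1, n3, n4, n5, n6 form a clique, so at least 5 colors are needed.
5 colors suffice: n1=yellow, n2=blue, n3=green, n4=red, n5=purple, n6=blue. Every edge joins two different colors.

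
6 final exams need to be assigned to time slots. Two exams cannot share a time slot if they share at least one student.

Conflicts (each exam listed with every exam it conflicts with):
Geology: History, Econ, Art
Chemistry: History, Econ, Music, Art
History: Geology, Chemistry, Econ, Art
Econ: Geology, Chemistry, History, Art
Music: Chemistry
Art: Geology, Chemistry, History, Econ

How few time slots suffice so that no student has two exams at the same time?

4

Geology, History, Econ, Art all conflict with each other, so at least 4 time slots are needed.
A valid assignment using 4 time slots: Geology=3, Chemistry=3, History=1, Econ=4, Music=1, Art=2. No two conflicting exams share a time slot.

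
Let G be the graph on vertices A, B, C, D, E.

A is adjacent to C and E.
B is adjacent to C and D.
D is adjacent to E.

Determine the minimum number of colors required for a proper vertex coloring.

The cycle D-B-C-A-E-D has odd length 5, so it cannot be 2-colored; at least 3 colors are needed.
3 colors suffice: color 1 → {C, D}; color 2 → {A, B}; color 3 → {E}. Each edge has distinct colors on its endpoints.

3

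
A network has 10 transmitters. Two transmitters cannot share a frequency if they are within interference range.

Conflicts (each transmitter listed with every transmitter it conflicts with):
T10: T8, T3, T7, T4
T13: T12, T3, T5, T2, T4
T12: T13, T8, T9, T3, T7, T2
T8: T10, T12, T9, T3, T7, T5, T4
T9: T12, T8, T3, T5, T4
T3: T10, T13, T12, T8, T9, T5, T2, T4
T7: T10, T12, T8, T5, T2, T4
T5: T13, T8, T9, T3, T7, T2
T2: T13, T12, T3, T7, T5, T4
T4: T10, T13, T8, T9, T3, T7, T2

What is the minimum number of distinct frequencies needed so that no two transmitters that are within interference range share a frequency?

4

T10, T8, T7, T4 all conflict with each other, so at least 4 frequencies are needed.
4 frequencies suffice: frequency 1 → {T3, T7}; frequency 2 → {T12, T5, T4}; frequency 3 → {T8, T2}; frequency 4 → {T10, T13, T9}. No two conflicting transmitters share a frequency.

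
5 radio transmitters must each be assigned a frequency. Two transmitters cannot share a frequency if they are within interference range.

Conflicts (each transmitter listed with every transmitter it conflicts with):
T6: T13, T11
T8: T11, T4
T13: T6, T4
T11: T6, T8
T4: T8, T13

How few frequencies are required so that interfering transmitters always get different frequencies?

The cycle T11-T8-T4-T13-T6-T11 has odd length 5, so it cannot be 2-colored; at least 3 frequencies are needed.
Using 3 frequencies: T6=1, T8=2, T13=2, T11=3, T4=1. Each listed conflict is separated.

3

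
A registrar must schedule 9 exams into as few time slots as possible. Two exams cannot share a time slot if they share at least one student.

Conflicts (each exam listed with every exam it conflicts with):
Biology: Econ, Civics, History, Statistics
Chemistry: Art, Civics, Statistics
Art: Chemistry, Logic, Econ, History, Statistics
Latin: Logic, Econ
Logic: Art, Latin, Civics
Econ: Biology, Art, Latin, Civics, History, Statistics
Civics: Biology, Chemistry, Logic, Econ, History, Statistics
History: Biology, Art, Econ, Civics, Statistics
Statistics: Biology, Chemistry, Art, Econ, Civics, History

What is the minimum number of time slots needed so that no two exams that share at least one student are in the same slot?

Biology, Econ, Civics, History, Statistics pairwise conflict, so at least 5 time slots are needed.
A valid assignment using 5 time slots: Biology=5, Chemistry=3, Art=2, Latin=2, Logic=1, Econ=3, Civics=2, History=4, Statistics=1. No two conflicting exams share a time slot.

5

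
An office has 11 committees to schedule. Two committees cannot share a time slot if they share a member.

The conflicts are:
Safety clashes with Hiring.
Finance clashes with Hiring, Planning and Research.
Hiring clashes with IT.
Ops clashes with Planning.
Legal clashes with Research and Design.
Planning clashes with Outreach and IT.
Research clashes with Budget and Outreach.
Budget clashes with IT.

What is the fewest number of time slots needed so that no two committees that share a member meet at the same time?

The cycle Research-Outreach-Planning-IT-Budget-Research has odd length 5, so it cannot be 2-colored; at least 3 time slots are needed.
3 time slots suffice: time slot 1 → {Hiring, Planning, Research, Design}; time slot 2 → {Safety, Finance, Ops, Legal, Outreach, IT}; time slot 3 → {Budget}. No two conflicting committees share a time slot.

3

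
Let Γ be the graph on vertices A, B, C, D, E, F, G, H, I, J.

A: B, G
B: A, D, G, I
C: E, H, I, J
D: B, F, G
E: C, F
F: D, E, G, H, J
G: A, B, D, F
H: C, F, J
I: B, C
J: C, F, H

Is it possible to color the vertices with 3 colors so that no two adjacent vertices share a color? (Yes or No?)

The chromatic number is 3. C, H, J are pairwise adjacent, so at least 3 colors are needed.
3 colors suffice: color red → {B, C, F}; color blue → {E, G, I, J}; color green → {A, D, H}.
That is already a proper 3-coloring.

Yes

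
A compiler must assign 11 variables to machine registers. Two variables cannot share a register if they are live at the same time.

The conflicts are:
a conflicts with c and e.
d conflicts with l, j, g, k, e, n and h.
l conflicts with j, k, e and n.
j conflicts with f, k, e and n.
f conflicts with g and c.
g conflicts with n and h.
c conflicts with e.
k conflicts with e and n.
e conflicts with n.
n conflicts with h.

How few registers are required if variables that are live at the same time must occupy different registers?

d, l, j, k, e, n are mutually in conflict, so at least 6 registers are needed.
6 registers suffice: a=2, d=2, l=5, j=4, f=2, g=1, c=3, k=6, e=1, n=3, h=4. Each listed conflict is separated.

6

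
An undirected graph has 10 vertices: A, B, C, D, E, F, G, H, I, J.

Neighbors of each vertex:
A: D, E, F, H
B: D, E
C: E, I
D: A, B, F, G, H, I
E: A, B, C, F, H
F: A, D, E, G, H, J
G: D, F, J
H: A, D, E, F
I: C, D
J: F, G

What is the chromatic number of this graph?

4

A, D, F, H are mutually adjacent (a clique of size 4), so at least 4 colors are needed.
4 colors suffice: color red → {B, C, F}; color blue → {D, E, J}; color green → {A, G, I}; color yellow → {H}. Every edge joins two different colors.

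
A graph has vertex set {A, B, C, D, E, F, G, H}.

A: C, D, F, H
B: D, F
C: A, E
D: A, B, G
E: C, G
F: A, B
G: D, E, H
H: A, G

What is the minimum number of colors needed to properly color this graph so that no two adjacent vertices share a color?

The cycle D-A-C-E-G-D has odd length 5, so it cannot be 2-colored; at least 3 colors are needed.
One proper 3-coloring: A=red, B=red, C=blue, D=blue, E=green, F=blue, G=red, H=blue. Every edge joins two different colors.

3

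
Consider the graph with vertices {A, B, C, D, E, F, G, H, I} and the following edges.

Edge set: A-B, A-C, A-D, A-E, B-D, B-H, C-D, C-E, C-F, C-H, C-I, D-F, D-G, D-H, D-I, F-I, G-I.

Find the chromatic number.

C, D, F, I are pairwise adjacent (a clique of size 4), so at least 4 colors are needed.
One proper 4-coloring: A=3, B=2, C=2, D=1, E=1, F=4, G=2, H=3, I=3. No two adjacent vertices share a color.

4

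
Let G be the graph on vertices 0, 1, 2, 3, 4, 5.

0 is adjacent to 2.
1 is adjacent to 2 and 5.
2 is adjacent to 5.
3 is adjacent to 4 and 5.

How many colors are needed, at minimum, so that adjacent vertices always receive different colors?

1, 2, 5 form a triangle, so at least 3 colors are needed.
One proper 3-coloring: 0=b, 1=c, 2=a, 3=a, 4=b, 5=b. No two adjacent vertices share a color.

3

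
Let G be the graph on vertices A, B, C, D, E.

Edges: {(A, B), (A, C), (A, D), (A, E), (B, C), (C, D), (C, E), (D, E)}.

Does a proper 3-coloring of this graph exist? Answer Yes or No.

No

A, C, D, E are pairwise adjacent (a clique of size 4), so at least 4 colors are needed.
So 3 colors are not enough.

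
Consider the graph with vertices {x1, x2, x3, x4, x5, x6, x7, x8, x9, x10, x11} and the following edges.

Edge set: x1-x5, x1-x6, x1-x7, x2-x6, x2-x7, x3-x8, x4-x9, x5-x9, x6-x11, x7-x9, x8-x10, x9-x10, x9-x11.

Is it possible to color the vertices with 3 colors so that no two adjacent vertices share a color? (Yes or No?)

The chromatic number is 3. The cycle x1-x7-x9-x11-x6-x1 has odd length 5, so it cannot be 2-colored; at least 3 colors are needed.
One proper 3-coloring: x1=1, x2=1, x3=2, x4=2, x5=2, x6=2, x7=2, x8=1, x9=1, x10=2, x11=3.
That is already a proper 3-coloring.

Yes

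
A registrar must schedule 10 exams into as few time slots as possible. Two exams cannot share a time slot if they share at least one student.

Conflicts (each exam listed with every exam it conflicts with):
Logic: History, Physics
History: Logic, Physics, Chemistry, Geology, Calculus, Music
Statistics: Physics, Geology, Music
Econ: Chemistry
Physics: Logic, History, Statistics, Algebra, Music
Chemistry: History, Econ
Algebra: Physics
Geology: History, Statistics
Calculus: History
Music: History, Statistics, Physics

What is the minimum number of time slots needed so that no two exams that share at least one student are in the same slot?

Logic, History, Physics pairwise conflict, so at least 3 time slots are needed.
3 time slots suffice: time slot 1 → {History, Statistics, Econ, Algebra}; time slot 2 → {Physics, Chemistry, Geology, Calculus}; time slot 3 → {Logic, Music}. Each listed conflict is separated.

3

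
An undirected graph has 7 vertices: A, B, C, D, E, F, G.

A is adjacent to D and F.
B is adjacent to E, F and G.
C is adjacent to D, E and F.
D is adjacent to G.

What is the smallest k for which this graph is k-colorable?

The cycle B-F-A-D-G-B has odd length 5, so it cannot be 2-colored; at least 3 colors are needed.
3 colors suffice: color 1 → {D, E, F}; color 2 → {A, B, C}; color 3 → {G}. Every edge joins two different colors.

3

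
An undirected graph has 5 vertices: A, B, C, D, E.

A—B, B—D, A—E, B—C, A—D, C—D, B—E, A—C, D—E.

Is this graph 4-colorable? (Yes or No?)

The chromatic number is 4. A, B, C, D form a clique, so at least 4 colors are needed.
One proper 4-coloring: A=green, B=red, C=yellow, D=blue, E=yellow.
That is already a proper 4-coloring.

Yes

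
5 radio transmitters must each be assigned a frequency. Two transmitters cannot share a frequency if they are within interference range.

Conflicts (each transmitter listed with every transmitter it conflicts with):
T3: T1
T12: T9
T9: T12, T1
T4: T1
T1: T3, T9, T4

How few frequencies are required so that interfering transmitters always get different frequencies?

T3 and T1 conflict, so at least 2 frequencies are needed.
2 frequencies suffice: T3=2, T12=1, T9=2, T4=2, T1=1. No two conflicting transmitters share a frequency.

2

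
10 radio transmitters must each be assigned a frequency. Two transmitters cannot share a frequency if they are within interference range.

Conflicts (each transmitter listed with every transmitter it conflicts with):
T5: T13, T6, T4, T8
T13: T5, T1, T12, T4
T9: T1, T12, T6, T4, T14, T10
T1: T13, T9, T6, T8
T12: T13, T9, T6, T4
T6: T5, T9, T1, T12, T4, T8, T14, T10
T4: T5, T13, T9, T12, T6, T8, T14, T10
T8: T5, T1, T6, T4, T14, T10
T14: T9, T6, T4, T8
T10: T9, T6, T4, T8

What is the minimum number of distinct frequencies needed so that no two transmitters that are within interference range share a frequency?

T9, T12, T6, T4 are mutually in conflict, so at least 4 frequencies are needed.
4 frequencies suffice: T5=4, T13=2, T9=3, T1=1, T12=4, T6=2, T4=1, T8=3, T14=4, T10=4. Every pair that conflicts lands in different frequencies.

4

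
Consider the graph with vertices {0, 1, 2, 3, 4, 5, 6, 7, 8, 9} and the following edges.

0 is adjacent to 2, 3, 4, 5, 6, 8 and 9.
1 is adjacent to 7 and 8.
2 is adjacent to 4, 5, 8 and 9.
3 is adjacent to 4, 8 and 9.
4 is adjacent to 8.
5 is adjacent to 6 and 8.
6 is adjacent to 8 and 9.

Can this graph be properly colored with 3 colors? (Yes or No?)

0, 2, 5, 8 are mutually adjacent (a clique of size 4), so at least 4 colors are needed.
So 3 colors are not enough.

No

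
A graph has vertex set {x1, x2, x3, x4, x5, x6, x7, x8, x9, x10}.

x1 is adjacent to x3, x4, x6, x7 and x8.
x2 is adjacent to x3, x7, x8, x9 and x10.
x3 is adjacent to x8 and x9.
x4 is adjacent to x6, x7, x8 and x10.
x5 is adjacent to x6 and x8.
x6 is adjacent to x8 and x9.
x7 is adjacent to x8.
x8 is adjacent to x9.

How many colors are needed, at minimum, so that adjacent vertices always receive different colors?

x1, x4, x6, x8 form a clique, so at least 4 colors are needed.
4 colors suffice: x1=3, x2=2, x3=4, x4=2, x5=2, x6=4, x7=4, x8=1, x9=3, x10=1. Each edge has distinct colors on its endpoints.

4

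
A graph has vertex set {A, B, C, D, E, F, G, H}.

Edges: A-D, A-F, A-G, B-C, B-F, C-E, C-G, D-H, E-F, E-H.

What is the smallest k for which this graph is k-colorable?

3

The cycle A-G-C-E-F-A has odd length 5, so it cannot be 2-colored; at least 3 colors are needed.
3 colors suffice: color 1 → {C, D, F}; color 2 → {A, B, E}; color 3 → {G, H}. Every edge joins two different colors.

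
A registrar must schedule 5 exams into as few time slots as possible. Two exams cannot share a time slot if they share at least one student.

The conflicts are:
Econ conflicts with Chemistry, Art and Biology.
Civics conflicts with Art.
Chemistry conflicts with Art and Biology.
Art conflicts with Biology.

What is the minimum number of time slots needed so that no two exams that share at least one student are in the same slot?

Econ, Chemistry, Art, Biology are mutually in conflict, so at least 4 time slots are needed.
Using 4 time slots: Econ=2, Civics=2, Chemistry=3, Art=1, Biology=4. Every pair that conflicts lands in different time slots.

4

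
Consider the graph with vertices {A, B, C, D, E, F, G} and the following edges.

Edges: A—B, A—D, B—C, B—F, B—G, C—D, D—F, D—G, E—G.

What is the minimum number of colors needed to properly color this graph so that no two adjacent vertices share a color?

E and G are adjacent, so at least 2 colors are needed.
2 colors suffice: color red → {B, D, E}; color blue → {A, C, F, G}. Each edge has distinct colors on its endpoints.

2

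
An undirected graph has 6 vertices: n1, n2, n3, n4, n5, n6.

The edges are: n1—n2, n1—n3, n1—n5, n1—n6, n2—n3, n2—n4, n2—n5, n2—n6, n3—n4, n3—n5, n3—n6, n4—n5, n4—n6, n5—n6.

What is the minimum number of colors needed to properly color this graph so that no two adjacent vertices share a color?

n2, n3, n4, n5, n6 are pairwise adjacent (a clique of size 5), so at least 5 colors are needed.
5 colors suffice: n1=5, n2=4, n3=2, n4=5, n5=1, n6=3. Every edge joins two different colors.

5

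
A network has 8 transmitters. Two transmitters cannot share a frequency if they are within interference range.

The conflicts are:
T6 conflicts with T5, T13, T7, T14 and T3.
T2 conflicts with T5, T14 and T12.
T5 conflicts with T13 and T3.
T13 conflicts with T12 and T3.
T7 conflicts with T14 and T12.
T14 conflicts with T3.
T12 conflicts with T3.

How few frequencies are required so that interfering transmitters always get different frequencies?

4

T6, T5, T13, T3 all conflict with each other, so at least 4 frequencies are needed.
4 frequencies suffice: frequency 1 → {T2, T7, T3}; frequency 2 → {T6, T12}; frequency 3 → {T5, T14}; frequency 4 → {T13}. No two conflicting transmitters share a frequency.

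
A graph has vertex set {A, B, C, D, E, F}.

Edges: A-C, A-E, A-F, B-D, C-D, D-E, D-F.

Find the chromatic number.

2

D and E are adjacent, so at least 2 colors are needed.
One proper 2-coloring: A=1, B=2, C=2, D=1, E=2, F=2. Each edge has distinct colors on its endpoints.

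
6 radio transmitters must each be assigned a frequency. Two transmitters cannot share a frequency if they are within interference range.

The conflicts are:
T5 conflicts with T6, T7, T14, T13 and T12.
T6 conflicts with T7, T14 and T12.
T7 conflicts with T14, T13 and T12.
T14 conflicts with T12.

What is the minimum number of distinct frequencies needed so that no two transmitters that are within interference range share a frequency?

5

T5, T6, T7, T14, T12 are mutually in conflict, so at least 5 frequencies are needed.
5 frequencies suffice: frequency 1 → {T5}; frequency 2 → {T7}; frequency 3 → {T13, T12}; frequency 4 → {T14}; frequency 5 → {T6}. Each listed conflict is separated.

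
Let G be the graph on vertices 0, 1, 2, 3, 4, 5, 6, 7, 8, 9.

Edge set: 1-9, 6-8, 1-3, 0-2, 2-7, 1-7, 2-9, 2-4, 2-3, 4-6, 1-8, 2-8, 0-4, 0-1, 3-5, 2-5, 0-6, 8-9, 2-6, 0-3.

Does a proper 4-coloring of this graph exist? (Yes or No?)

Yes

The chromatic number is 4. 0, 2, 4, 6 are mutually adjacent (a clique of size 4), so at least 4 colors are needed.
4 colors suffice: color a → {1, 2}; color b → {0, 5, 7, 8}; color c → {3, 6, 9}; color d → {4}.
That is already a proper 4-coloring.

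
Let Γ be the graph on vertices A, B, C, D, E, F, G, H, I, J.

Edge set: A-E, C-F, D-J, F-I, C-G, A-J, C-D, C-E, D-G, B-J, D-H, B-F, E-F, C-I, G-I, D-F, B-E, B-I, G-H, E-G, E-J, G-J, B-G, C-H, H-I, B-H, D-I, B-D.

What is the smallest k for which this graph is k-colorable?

C, D, G, H, I are mutually adjacent (a clique of size 5), so at least 5 colors are needed.
5 colors suffice: color 1 → {A, F, G}; color 2 → {D, E}; color 3 → {B, C}; color 4 → {I, J}; color 5 → {H}. Each edge has distinct colors on its endpoints.

5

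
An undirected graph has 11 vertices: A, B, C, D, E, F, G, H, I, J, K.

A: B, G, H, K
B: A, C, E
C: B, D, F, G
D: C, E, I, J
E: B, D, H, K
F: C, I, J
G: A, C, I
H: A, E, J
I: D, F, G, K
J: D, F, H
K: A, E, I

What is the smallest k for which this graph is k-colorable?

I and K are adjacent, so at least 2 colors are needed.
2 colors suffice: A=1, B=2, C=1, D=2, E=1, F=2, G=2, H=2, I=1, J=1, K=2. Each edge has distinct colors on its endpoints.

2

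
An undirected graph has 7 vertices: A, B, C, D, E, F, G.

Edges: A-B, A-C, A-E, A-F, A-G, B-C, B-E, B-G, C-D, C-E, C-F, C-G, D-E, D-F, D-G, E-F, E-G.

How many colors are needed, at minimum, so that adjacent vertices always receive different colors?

5

A, B, C, E, G are pairwise adjacent (a clique of size 5), so at least 5 colors are needed.
5 colors suffice: color 1 → {C}; color 2 → {E}; color 3 → {A, D}; color 4 → {F, G}; color 5 → {B}. No two adjacent vertices share a color.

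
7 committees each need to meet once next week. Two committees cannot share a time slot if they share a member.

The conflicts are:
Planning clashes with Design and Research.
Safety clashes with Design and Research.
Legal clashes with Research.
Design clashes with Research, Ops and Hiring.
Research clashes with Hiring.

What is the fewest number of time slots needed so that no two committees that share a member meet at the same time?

Design, Research, Hiring pairwise conflict, so at least 3 time slots are needed.
Using 3 time slots: Planning=3, Safety=3, Legal=1, Design=1, Research=2, Ops=2, Hiring=3. No two conflicting committees share a time slot.

3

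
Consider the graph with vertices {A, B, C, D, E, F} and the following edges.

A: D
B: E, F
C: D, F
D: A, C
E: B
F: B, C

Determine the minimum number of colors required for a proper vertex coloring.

2

B and E are adjacent, so at least 2 colors are needed.
A valid assignment using 2 colors: A=red, B=red, C=red, D=blue, E=blue, F=blue. Every edge joins two different colors.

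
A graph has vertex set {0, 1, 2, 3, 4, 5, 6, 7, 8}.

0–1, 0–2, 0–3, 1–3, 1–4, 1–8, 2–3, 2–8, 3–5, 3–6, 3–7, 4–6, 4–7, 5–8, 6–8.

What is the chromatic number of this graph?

0, 1, 3 are mutually adjacent, so at least 3 colors are needed.
One proper 3-coloring: 0=green, 1=blue, 2=blue, 3=red, 4=red, 5=blue, 6=blue, 7=blue, 8=red. Each edge has distinct colors on its endpoints.

3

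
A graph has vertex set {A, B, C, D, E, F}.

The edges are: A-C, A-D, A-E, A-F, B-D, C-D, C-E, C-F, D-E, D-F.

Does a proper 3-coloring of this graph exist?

No

A, C, D, E are pairwise adjacent (a clique of size 4), so at least 4 colors are needed.
So 3 colors are not enough.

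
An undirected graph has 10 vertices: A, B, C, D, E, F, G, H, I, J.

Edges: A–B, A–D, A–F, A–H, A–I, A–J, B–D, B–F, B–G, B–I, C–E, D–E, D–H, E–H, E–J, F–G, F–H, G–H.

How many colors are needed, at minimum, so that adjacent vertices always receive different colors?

A, F, H are mutually adjacent, so at least 3 colors are needed.
One proper 3-coloring: A=1, B=2, C=2, D=3, E=1, F=3, G=1, H=2, I=3, J=2. Every edge joins two different colors.

3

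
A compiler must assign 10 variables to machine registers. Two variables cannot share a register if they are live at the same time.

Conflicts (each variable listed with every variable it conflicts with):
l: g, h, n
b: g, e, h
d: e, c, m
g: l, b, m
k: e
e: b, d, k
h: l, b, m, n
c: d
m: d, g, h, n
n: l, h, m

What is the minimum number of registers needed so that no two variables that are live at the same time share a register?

3

h, m, n all conflict with each other, so at least 3 registers are needed.
3 registers suffice: register 1 → {l, b, k, c, m}; register 2 → {d, g, h}; register 3 → {e, n}. Each listed conflict is separated.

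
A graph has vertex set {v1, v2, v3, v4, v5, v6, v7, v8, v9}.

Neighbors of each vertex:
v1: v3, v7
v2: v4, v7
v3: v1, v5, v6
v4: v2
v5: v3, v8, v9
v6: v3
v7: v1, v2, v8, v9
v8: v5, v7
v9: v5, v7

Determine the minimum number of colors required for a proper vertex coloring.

The cycle v7-v8-v5-v3-v1-v7 has odd length 5, so it cannot be 2-colored; at least 3 colors are needed.
3 colors suffice: color 1 → {v4, v5, v6, v7}; color 2 → {v2, v3, v8, v9}; color 3 → {v1}. No two adjacent vertices share a color.

3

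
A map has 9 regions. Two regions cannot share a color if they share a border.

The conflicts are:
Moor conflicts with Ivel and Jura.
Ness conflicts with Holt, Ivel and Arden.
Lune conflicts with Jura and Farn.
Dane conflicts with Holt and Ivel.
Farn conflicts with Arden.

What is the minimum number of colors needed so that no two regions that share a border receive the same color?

3

The cycle Lune-Farn-Arden-Ness-Ivel-Moor-Jura-Lune has odd length 7, so it cannot be 2-colored; at least 3 colors are needed.
3 colors suffice: color 1 → {Moor, Ness, Lune, Dane}; color 2 → {Holt, Ivel, Jura, Arden}; color 3 → {Farn}. Each listed conflict is separated.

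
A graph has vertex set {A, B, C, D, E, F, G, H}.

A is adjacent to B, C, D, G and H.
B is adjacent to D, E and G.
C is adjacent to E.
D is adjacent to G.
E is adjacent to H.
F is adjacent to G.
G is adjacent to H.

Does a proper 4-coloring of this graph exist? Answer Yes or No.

Yes

The chromatic number is 4. A, B, D, G form a clique, so at least 4 colors are needed.
One proper 4-coloring: A=blue, B=green, C=green, D=yellow, E=red, F=blue, G=red, H=green.
That is already a proper 4-coloring.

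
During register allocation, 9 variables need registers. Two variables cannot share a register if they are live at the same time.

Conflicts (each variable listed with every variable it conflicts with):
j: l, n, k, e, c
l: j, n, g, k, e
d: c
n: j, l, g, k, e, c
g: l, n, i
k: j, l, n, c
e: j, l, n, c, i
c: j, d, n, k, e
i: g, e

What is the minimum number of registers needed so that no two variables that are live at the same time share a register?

4

j, n, k, c all conflict with each other, so at least 4 registers are needed.
4 registers suffice: j=3, l=2, d=1, n=1, g=3, k=4, e=4, c=2, i=1. Every pair that conflicts lands in different registers.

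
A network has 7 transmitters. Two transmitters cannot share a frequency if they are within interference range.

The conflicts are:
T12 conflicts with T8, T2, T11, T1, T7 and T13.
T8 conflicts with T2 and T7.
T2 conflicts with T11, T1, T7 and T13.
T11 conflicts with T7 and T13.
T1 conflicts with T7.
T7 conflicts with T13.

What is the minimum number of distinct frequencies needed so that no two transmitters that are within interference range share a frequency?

5

T12, T2, T11, T7, T13 are mutually in conflict, so at least 5 frequencies are needed.
Using 5 frequencies: T12=2, T8=4, T2=1, T11=5, T1=4, T7=3, T13=4. Every pair that conflicts lands in different frequencies.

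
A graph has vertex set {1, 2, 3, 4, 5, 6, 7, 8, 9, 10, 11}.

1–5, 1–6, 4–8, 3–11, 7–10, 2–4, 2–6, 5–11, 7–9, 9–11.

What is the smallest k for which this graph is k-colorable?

2

4 and 8 are adjacent, so at least 2 colors are needed.
One proper 2-coloring: 1=red, 2=red, 3=blue, 4=blue, 5=blue, 6=blue, 7=red, 8=red, 9=blue, 10=blue, 11=red. Each edge has distinct colors on its endpoints.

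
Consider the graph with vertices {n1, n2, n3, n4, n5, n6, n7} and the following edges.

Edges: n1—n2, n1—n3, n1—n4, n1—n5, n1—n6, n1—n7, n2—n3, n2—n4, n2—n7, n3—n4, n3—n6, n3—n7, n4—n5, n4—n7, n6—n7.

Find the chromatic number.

5

n1, n2, n3, n4, n7 form a clique, so at least 5 colors are needed.
5 colors suffice: color red → {n1}; color blue → {n5, n7}; color green → {n4, n6}; color yellow → {n3}; color purple → {n2}. No two adjacent vertices share a color.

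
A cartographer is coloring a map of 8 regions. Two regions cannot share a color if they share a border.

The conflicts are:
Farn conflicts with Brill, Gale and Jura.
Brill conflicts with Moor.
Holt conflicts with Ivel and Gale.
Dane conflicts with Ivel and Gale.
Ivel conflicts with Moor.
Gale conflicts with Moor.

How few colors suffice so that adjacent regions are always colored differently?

Ivel and Moor conflict, so at least 2 colors are needed.
One proper 2-coloring: Farn=2, Brill=1, Holt=2, Dane=2, Ivel=1, Gale=1, Jura=1, Moor=2. No two conflicting regions share a color.

2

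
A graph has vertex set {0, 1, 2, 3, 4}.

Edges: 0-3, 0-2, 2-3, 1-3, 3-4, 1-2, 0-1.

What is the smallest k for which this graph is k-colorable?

0, 1, 2, 3 are mutually adjacent (a clique of size 4), so at least 4 colors are needed.
One proper 4-coloring: 0=d, 1=c, 2=b, 3=a, 4=b. Each edge has distinct colors on its endpoints.

4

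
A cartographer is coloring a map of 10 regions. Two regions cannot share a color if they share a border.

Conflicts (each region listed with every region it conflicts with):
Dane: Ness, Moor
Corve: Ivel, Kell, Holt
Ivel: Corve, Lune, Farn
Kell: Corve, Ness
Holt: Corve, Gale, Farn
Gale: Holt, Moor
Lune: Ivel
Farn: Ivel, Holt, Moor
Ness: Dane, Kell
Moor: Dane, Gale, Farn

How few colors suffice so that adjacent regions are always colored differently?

The cycle Kell-Ness-Dane-Moor-Gale-Holt-Corve-Kell has odd length 7, so it cannot be 2-colored; at least 3 colors are needed.
3 colors suffice: color 1 → {Ivel, Holt, Ness, Moor}; color 2 → {Dane, Corve, Gale, Lune, Farn}; color 3 → {Kell}. Each listed conflict is separated.

3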